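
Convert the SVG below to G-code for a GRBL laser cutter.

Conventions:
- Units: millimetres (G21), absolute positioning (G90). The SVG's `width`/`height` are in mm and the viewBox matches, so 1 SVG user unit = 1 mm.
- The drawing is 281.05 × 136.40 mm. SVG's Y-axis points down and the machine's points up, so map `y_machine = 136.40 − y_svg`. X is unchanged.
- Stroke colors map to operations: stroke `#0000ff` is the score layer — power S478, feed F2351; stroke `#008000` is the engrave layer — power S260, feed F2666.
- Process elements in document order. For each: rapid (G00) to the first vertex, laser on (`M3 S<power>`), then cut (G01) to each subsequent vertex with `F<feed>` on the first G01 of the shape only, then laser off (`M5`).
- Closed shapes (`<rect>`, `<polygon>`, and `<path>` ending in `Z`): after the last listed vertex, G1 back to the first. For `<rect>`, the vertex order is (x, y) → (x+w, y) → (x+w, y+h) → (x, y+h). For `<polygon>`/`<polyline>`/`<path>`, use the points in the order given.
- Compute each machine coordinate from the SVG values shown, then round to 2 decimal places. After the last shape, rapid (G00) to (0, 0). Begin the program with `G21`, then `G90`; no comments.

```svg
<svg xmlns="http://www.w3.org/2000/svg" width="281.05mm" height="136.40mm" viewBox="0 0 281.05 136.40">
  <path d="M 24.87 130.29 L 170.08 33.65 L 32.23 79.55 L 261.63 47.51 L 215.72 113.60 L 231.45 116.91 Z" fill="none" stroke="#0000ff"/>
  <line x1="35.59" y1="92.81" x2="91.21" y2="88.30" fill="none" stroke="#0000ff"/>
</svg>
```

G21
G90
G00 X24.87 Y6.11
M3 S478
G01 X170.08 Y102.75 F2351
G01 X32.23 Y56.85
G01 X261.63 Y88.89
G01 X215.72 Y22.80
G01 X231.45 Y19.49
G01 X24.87 Y6.11
M5
G00 X35.59 Y43.59
M3 S478
G01 X91.21 Y48.10 F2351
M5
G00 X0.00 Y0.00

Since the viewBox matches the mm dimensions, user units are millimetres directly. The only transform is the Y-flip y_m = 136.40 − y_svg.

Shape 1 is a closed polygon drawn with `<path>`. Its stroke #0000ff means score at S478, F2351. After flipping Y the toolpath is (24.87,6.11) → (170.08,102.75) → (32.23,56.85) → (261.63,88.89) → (215.72,22.80) → (231.45,19.49) → (24.87,6.11), returning to the start.

Shape 2 is a line segment drawn with `<line>`. Its stroke #0000ff means score at S478, F2351. After flipping Y the toolpath is (35.59,43.59) → (91.21,48.10).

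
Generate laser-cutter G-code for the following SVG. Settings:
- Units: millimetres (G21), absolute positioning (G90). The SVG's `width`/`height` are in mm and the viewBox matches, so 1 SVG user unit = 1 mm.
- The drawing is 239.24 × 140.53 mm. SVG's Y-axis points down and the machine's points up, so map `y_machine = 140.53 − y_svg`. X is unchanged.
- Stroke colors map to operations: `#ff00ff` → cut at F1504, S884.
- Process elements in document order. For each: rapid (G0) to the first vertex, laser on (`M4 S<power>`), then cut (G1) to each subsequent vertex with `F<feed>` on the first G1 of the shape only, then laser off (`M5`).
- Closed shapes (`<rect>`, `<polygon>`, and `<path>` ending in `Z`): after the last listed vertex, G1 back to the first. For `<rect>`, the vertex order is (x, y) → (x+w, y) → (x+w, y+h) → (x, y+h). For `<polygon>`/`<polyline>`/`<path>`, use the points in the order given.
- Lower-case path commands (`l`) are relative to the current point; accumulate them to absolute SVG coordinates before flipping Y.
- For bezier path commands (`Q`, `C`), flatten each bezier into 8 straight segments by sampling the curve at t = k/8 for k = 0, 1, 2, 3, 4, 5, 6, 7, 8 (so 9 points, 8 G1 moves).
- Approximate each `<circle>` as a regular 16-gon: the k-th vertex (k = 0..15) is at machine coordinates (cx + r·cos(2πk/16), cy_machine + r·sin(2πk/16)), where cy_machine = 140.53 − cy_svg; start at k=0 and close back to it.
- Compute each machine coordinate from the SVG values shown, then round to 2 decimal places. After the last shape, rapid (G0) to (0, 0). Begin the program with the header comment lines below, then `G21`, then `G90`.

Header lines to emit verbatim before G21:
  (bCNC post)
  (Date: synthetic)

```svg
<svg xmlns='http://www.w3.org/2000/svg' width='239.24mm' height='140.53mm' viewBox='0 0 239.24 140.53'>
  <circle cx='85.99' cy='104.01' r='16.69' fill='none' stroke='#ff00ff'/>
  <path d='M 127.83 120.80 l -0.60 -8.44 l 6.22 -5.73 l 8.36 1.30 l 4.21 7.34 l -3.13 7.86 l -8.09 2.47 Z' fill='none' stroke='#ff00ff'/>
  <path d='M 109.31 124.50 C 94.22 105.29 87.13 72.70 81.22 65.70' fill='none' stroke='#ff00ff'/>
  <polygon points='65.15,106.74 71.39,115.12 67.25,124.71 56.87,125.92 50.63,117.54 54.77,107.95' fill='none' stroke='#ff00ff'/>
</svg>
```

1 u = 1 mm; y_m = 140.53 − y.

[1] `<circle>` circle, #ff00ff→cut S884 F1504: (102.68,36.52) → (101.41,42.91) → (97.79,48.32) → (92.38,51.94) → (85.99,53.21) → (79.60,51.94) → (74.19,48.32) → (70.57,42.91) → (69.30,36.52) → (70.57,30.13) → (74.19,24.72) → (79.60,21.10) → (85.99,19.83) → (92.38,21.10) → (97.79,24.72) → (101.41,30.13) → (102.68,36.52) (closed)

[2] `<path>` regular polygon, #ff00ff→cut S884 F1504: (127.83,19.73) → (127.23,28.17) → (133.45,33.90) → (141.81,32.60) → (146.02,25.26) → (142.89,17.40) → (134.80,14.93) → (127.83,19.73) (closed)

[3] `<path>` cubic bezier, #ff00ff→cut S884 F1504: (109.31,16.03) → (104.01,23.78) → (99.39,32.34) → (95.35,41.23) → (91.82,50.01) → (88.73,58.21) → (85.98,65.39) → (83.50,71.08) → (81.22,74.83)

[4] `<polygon>` regular polygon, #ff00ff→cut S884 F1504: (65.15,33.79) → (71.39,25.41) → (67.25,15.82) → (56.87,14.61) → (50.63,22.99) → (54.77,32.58) → (65.15,33.79) (closed)

(bCNC post)
(Date: synthetic)
G21
G90
G0 X102.68 Y36.52
M4 S884
G1 X101.41 Y42.91 F1504
G1 X97.79 Y48.32
G1 X92.38 Y51.94
G1 X85.99 Y53.21
G1 X79.60 Y51.94
G1 X74.19 Y48.32
G1 X70.57 Y42.91
G1 X69.30 Y36.52
G1 X70.57 Y30.13
G1 X74.19 Y24.72
G1 X79.60 Y21.10
G1 X85.99 Y19.83
G1 X92.38 Y21.10
G1 X97.79 Y24.72
G1 X101.41 Y30.13
G1 X102.68 Y36.52
M5
G0 X127.83 Y19.73
M4 S884
G1 X127.23 Y28.17 F1504
G1 X133.45 Y33.90
G1 X141.81 Y32.60
G1 X146.02 Y25.26
G1 X142.89 Y17.40
G1 X134.80 Y14.93
G1 X127.83 Y19.73
M5
G0 X109.31 Y16.03
M4 S884
G1 X104.01 Y23.78 F1504
G1 X99.39 Y32.34
G1 X95.35 Y41.23
G1 X91.82 Y50.01
G1 X88.73 Y58.21
G1 X85.98 Y65.39
G1 X83.50 Y71.08
G1 X81.22 Y74.83
M5
G0 X65.15 Y33.79
M4 S884
G1 X71.39 Y25.41 F1504
G1 X67.25 Y15.82
G1 X56.87 Y14.61
G1 X50.63 Y22.99
G1 X54.77 Y32.58
G1 X65.15 Y33.79
M5
G0 X0.00 Y0.00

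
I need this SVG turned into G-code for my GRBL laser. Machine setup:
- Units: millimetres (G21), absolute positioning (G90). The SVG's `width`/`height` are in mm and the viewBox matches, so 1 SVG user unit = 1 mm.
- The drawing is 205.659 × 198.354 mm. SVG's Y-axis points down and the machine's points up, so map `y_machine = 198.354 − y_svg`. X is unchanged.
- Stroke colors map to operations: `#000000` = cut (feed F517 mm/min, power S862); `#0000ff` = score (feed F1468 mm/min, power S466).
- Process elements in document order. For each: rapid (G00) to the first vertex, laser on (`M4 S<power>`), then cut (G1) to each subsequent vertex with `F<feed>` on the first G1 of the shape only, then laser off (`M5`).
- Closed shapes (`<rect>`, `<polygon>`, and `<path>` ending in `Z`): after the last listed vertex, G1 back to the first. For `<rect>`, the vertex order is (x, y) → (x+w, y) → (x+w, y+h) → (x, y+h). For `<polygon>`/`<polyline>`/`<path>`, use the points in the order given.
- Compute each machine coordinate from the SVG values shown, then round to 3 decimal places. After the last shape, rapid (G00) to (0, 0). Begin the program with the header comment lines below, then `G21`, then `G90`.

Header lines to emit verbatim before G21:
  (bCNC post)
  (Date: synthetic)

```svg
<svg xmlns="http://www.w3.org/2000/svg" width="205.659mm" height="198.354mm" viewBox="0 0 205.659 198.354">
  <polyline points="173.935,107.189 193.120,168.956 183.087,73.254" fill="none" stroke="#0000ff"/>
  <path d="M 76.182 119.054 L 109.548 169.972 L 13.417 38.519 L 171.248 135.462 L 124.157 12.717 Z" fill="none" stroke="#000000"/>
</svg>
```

(bCNC post)
(Date: synthetic)
G21
G90
G00 X173.935 Y91.165
M4 S466
G1 X193.120 Y29.398 F1468
G1 X183.087 Y125.100
M5
G00 X76.182 Y79.300
M4 S862
G1 X109.548 Y28.382 F517
G1 X13.417 Y159.835
G1 X171.248 Y62.892
G1 X124.157 Y185.637
G1 X76.182 Y79.300
M5
G00 X0.000 Y0.000

Since the viewBox matches the mm dimensions, user units are millimetres directly. The only transform is the Y-flip y_m = 198.354 − y_svg.

Shape 1 is a open polyline drawn with `<polyline>`. Its stroke #0000ff means score at S466, F1468. After flipping Y the toolpath is (173.935,91.165) → (193.120,29.398) → (183.087,125.100).

Shape 2 is a closed polygon drawn with `<path>`. Its stroke #000000 means cut at S862, F517. After flipping Y the toolpath is (76.182,79.300) → (109.548,28.382) → (13.417,159.835) → (171.248,62.892) → (124.157,185.637) → (76.182,79.300), returning to the start.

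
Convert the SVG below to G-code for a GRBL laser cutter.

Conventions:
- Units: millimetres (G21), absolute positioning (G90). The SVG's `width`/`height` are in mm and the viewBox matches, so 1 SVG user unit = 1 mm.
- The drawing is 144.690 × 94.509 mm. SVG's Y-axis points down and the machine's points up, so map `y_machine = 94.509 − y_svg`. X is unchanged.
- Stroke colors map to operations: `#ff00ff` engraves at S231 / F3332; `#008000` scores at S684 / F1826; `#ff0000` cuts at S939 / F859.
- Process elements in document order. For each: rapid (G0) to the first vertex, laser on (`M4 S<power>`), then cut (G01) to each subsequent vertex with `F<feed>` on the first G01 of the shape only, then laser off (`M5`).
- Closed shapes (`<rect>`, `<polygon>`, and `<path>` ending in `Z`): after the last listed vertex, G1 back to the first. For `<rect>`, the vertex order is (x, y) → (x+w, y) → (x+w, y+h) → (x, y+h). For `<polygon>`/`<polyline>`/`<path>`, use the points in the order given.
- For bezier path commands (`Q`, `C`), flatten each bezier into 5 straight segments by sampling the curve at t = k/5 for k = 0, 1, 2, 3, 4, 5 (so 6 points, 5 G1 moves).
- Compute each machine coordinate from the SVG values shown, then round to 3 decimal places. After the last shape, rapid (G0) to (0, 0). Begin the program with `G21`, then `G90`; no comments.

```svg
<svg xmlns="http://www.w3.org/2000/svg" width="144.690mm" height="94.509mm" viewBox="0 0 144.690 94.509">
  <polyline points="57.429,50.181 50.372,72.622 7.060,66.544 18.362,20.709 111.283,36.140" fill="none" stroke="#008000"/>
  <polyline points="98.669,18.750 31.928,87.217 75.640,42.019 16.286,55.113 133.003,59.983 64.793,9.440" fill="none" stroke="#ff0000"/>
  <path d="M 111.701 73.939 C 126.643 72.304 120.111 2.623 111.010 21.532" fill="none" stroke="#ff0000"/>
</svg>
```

G21
G90
G0 X57.429 Y44.328
M4 S684
G01 X50.372 Y21.887 F1826
G01 X7.060 Y27.965
G01 X18.362 Y73.800
G01 X111.283 Y58.369
M5
G0 X98.669 Y75.759
M4 S939
G01 X31.928 Y7.292 F859
G01 X75.640 Y52.490
G01 X16.286 Y39.396
G01 X133.003 Y34.526
G01 X64.793 Y85.069
M5
G0 X111.701 Y20.570
M4 S939
G01 X118.241 Y28.463 F859
G01 X120.534 Y45.169
G01 X119.488 Y63.169
G01 X116.011 Y74.945
G01 X111.010 Y72.977
M5
G0 X0.000 Y0.000

Since the viewBox matches the mm dimensions, user units are millimetres directly. The only transform is the Y-flip y_m = 94.509 − y_svg.

Shape 1 is a open polyline drawn with `<polyline>`. Its stroke #008000 means score at S684, F1826. After flipping Y the toolpath is (57.429,44.328) → (50.372,21.887) → (7.060,27.965) → (18.362,73.800) → (111.283,58.369).

Shape 2 is a open polyline drawn with `<polyline>`. Its stroke #ff0000 means cut at S939, F859. After flipping Y the toolpath is (98.669,75.759) → (31.928,7.292) → (75.640,52.490) → (16.286,39.396) → (133.003,34.526) → (64.793,85.069).

Shape 3 is a cubic bezier drawn with `<path>`. Its stroke #ff0000 means cut at S939, F859. After flipping Y the toolpath is (111.701,20.570) → (118.241,28.463) → (120.534,45.169) → (119.488,63.169) → (116.011,74.945) → (111.010,72.977).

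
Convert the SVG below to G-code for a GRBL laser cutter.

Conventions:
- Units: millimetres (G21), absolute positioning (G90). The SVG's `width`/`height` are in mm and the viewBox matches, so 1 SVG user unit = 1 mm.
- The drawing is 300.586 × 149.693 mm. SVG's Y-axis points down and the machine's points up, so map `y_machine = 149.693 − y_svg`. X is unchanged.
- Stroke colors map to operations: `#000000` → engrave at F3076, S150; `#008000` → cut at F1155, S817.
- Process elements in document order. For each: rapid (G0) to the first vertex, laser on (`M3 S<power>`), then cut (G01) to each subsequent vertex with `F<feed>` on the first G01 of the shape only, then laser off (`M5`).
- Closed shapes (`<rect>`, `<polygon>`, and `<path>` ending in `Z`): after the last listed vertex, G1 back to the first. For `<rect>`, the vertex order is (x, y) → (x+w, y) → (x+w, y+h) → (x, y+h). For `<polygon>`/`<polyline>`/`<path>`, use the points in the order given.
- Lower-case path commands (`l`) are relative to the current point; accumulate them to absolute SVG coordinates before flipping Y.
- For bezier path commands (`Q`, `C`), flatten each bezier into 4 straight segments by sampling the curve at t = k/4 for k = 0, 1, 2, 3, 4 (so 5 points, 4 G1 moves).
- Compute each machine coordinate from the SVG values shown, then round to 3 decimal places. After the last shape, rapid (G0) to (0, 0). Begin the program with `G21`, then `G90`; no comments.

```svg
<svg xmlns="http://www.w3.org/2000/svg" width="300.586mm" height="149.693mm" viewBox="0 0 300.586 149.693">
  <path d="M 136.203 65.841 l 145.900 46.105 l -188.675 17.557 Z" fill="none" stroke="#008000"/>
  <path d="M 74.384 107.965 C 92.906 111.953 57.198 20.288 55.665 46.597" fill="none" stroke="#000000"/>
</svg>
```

G21
G90
G0 X136.203 Y83.852
M3 S817
G01 X282.103 Y37.747 F1155
G01 X93.428 Y20.190
G01 X136.203 Y83.852
M5
G0 X74.384 Y41.728
M3 S150
G01 X79.489 Y53.334 F3076
G01 X72.545 Y80.782
G01 X61.841 Y104.046
G01 X55.665 Y103.096
M5
G0 X0.000 Y0.000

1 u = 1 mm; y_m = 149.693 − y.

[1] `<path>` closed polygon, #008000→cut S817 F1155: (136.203,83.852) → (282.103,37.747) → (93.428,20.190) → (136.203,83.852) (closed)

[2] `<path>` cubic bezier, #000000→engrave S150 F3076: (74.384,41.728) → (79.489,53.334) → (72.545,80.782) → (61.841,104.046) → (55.665,103.096)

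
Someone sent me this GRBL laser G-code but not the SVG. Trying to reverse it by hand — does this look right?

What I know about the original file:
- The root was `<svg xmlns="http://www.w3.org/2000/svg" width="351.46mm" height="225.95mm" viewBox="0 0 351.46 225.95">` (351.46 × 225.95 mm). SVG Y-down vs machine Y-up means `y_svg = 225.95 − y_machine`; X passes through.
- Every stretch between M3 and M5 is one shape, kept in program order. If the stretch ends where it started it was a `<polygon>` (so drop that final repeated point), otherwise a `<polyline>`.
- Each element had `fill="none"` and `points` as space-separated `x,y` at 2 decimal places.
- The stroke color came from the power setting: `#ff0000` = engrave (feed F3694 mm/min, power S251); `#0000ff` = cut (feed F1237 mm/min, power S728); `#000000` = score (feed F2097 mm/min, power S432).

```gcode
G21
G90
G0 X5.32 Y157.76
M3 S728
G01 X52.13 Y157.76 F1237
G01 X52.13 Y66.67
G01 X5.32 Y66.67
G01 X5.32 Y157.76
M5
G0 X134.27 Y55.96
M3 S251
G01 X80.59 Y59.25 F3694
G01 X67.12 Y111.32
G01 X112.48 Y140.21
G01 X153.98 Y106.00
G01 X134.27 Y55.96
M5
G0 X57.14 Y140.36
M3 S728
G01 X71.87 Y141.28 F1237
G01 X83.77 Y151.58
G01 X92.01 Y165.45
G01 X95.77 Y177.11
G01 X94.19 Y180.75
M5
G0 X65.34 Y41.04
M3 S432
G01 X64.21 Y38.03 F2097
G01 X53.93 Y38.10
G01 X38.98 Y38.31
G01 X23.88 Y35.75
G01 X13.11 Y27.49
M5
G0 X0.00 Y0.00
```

<svg xmlns="http://www.w3.org/2000/svg" width="351.46mm" height="225.95mm" viewBox="0 0 351.46 225.95">
  <polygon points="5.32,68.19 52.13,68.19 52.13,159.28 5.32,159.28" fill="none" stroke="#0000ff"/>
  <polygon points="134.27,169.99 80.59,166.70 67.12,114.63 112.48,85.74 153.98,119.95" fill="none" stroke="#ff0000"/>
  <polyline points="57.14,85.59 71.87,84.67 83.77,74.37 92.01,60.50 95.77,48.84 94.19,45.20" fill="none" stroke="#0000ff"/>
  <polyline points="65.34,184.91 64.21,187.92 53.93,187.85 38.98,187.64 23.88,190.20 13.11,198.46" fill="none" stroke="#000000"/>
</svg>

Machine Y-up, SVG Y-down with viewBox height 225.95, so y_svg = 225.95 − y_machine; X carries over.

Run 1: power S728 maps to stroke `#0000ff` (cut). The run returns to its start, so emit a `<polygon>` with points (Y-flipped): 5.32,68.19 52.13,68.19 52.13,159.28 5.32,159.28.

Run 2: power S251 maps to stroke `#ff0000` (engrave). The run returns to its start, so emit a `<polygon>` with points (Y-flipped): 134.27,169.99 80.59,166.70 67.12,114.63 112.48,85.74 153.98,119.95.

Run 3: the run's S728 means `#0000ff` (cut). The run is open, so emit a `<polyline>` with points (Y-flipped): 57.14,85.59 71.87,84.67 83.77,74.37 92.01,60.50 95.77,48.84 94.19,45.20.

Run 4: power S432 maps to stroke `#000000` (score). The run is open, so emit a `<polyline>` with points (Y-flipped): 65.34,184.91 64.21,187.92 53.93,187.85 38.98,187.64 23.88,190.20 13.11,198.46.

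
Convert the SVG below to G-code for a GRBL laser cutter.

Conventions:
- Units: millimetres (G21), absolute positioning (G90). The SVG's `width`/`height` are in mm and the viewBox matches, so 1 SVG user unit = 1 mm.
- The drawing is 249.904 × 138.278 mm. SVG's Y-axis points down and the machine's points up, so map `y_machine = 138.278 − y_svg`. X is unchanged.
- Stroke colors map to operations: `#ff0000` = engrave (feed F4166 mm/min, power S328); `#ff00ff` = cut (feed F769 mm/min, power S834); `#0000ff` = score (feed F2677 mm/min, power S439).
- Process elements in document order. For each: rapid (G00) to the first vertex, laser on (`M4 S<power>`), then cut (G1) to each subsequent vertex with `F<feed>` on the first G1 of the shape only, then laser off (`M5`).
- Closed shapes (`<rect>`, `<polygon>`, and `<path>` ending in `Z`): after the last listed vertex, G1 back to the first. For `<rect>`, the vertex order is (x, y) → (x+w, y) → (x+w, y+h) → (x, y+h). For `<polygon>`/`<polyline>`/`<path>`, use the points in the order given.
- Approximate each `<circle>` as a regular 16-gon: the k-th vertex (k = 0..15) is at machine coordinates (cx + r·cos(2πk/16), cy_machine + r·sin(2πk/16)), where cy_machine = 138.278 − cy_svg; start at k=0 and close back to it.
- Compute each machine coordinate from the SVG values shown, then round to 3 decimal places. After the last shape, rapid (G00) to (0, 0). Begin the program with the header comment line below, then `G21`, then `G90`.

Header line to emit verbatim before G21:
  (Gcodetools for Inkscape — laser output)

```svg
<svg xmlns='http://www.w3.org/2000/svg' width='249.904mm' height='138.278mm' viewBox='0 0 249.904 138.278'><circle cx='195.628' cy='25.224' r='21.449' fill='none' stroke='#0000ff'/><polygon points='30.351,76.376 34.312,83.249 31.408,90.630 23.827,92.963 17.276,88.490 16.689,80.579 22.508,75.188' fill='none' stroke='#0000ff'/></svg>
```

Since the viewBox matches the mm dimensions, user units are millimetres directly. The only transform is the Y-flip y_m = 138.278 − y_svg.

Shape 1 is a circle drawn with `<circle>`. Its stroke #0000ff means score at S439, F2677. After flipping Y the toolpath is (217.077,113.054) → (215.444,121.262) → (210.795,128.221) → (203.836,132.870) → (195.628,134.503) → (187.420,132.870) → (180.461,128.221) → (175.812,121.262) → (174.179,113.054) → (175.812,104.846) → (180.461,97.887) → (187.420,93.238) → (195.628,91.605) → (203.836,93.238) → (210.795,97.887) → (215.444,104.846) → (217.077,113.054), returning to the start.

Shape 2 is a regular polygon drawn with `<polygon>`. Its stroke #0000ff means score at S439, F2677. After flipping Y the toolpath is (30.351,61.902) → (34.312,55.029) → (31.408,47.648) → (23.827,45.315) → (17.276,49.788) → (16.689,57.699) → (22.508,63.090) → (30.351,61.902), returning to the start.

(Gcodetools for Inkscape — laser output)
G21
G90
G00 X217.077 Y113.054
M4 S439
G1 X215.444 Y121.262 F2677
G1 X210.795 Y128.221
G1 X203.836 Y132.870
G1 X195.628 Y134.503
G1 X187.420 Y132.870
G1 X180.461 Y128.221
G1 X175.812 Y121.262
G1 X174.179 Y113.054
G1 X175.812 Y104.846
G1 X180.461 Y97.887
G1 X187.420 Y93.238
G1 X195.628 Y91.605
G1 X203.836 Y93.238
G1 X210.795 Y97.887
G1 X215.444 Y104.846
G1 X217.077 Y113.054
M5
G00 X30.351 Y61.902
M4 S439
G1 X34.312 Y55.029 F2677
G1 X31.408 Y47.648
G1 X23.827 Y45.315
G1 X17.276 Y49.788
G1 X16.689 Y57.699
G1 X22.508 Y63.090
G1 X30.351 Y61.902
M5
G00 X0.000 Y0.000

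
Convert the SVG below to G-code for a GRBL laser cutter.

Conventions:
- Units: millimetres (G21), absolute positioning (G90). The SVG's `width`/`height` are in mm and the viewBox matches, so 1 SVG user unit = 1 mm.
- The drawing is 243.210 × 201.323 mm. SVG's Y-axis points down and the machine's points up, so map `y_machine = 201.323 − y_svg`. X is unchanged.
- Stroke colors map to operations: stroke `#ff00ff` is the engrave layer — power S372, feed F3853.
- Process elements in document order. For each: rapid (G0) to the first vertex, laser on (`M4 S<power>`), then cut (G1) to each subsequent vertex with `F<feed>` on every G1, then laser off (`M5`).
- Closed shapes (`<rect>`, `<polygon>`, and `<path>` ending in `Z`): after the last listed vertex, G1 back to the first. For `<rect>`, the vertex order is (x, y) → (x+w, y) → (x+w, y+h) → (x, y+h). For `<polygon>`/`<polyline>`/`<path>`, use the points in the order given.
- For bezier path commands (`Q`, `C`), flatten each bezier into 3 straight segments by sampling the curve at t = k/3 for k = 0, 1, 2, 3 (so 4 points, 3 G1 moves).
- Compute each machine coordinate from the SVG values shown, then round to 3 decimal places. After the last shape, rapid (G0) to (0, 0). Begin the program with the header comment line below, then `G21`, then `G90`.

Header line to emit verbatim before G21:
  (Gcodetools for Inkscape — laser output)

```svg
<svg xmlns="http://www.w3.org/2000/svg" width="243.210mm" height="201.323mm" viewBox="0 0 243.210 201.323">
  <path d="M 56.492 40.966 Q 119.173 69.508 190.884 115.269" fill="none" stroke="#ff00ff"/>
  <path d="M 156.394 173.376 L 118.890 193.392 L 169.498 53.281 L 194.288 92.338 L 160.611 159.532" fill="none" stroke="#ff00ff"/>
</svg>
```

1 u = 1 mm; y_m = 201.323 − y.

[1] `<path>` quadratic bezier, #ff00ff→engrave S372 F3853: (56.492,160.357) → (99.283,139.416) → (144.080,114.648) → (190.884,86.054)

[2] `<path>` open polyline, #ff00ff→engrave S372 F3853: (156.394,27.947) → (118.890,7.931) → (169.498,148.042) → (194.288,108.985) → (160.611,41.791)

(Gcodetools for Inkscape — laser output)
G21
G90
G0 X56.492 Y160.357
M4 S372
G1 X99.283 Y139.416 F3853
G1 X144.080 Y114.648 F3853
G1 X190.884 Y86.054 F3853
M5
G0 X156.394 Y27.947
M4 S372
G1 X118.890 Y7.931 F3853
G1 X169.498 Y148.042 F3853
G1 X194.288 Y108.985 F3853
G1 X160.611 Y41.791 F3853
M5
G0 X0.000 Y0.000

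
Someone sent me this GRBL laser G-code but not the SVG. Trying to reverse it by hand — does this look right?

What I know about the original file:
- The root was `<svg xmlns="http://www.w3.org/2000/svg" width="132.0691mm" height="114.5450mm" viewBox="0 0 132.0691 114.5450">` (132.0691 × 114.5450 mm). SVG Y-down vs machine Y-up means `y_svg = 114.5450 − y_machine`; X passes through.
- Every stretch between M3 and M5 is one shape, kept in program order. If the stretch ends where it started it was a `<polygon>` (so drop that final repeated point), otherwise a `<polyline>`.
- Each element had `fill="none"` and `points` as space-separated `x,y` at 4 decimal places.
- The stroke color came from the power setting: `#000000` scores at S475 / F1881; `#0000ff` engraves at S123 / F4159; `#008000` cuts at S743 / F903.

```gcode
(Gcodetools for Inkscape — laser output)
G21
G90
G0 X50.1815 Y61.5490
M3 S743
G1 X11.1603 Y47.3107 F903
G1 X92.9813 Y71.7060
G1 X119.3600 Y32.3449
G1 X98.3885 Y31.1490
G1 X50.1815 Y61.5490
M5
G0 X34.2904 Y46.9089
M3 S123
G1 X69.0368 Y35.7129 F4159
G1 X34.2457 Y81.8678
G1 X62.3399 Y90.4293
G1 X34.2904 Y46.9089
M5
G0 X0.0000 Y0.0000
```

y_svg = 114.5450 − y_m.

[1] S743→`#008000` (cut); closed run; points: 50.1815,52.9960 11.1603,67.2343 92.9813,42.8390 119.3600,82.2001 98.3885,83.3960

[2] S123→`#0000ff` (engrave); closed run; points: 34.2904,67.6361 69.0368,78.8321 34.2457,32.6772 62.3399,24.1157

<svg xmlns="http://www.w3.org/2000/svg" width="132.0691mm" height="114.5450mm" viewBox="0 0 132.0691 114.5450">
  <polygon points="50.1815,52.9960 11.1603,67.2343 92.9813,42.8390 119.3600,82.2001 98.3885,83.3960" fill="none" stroke="#008000"/>
  <polygon points="34.2904,67.6361 69.0368,78.8321 34.2457,32.6772 62.3399,24.1157" fill="none" stroke="#0000ff"/>
</svg>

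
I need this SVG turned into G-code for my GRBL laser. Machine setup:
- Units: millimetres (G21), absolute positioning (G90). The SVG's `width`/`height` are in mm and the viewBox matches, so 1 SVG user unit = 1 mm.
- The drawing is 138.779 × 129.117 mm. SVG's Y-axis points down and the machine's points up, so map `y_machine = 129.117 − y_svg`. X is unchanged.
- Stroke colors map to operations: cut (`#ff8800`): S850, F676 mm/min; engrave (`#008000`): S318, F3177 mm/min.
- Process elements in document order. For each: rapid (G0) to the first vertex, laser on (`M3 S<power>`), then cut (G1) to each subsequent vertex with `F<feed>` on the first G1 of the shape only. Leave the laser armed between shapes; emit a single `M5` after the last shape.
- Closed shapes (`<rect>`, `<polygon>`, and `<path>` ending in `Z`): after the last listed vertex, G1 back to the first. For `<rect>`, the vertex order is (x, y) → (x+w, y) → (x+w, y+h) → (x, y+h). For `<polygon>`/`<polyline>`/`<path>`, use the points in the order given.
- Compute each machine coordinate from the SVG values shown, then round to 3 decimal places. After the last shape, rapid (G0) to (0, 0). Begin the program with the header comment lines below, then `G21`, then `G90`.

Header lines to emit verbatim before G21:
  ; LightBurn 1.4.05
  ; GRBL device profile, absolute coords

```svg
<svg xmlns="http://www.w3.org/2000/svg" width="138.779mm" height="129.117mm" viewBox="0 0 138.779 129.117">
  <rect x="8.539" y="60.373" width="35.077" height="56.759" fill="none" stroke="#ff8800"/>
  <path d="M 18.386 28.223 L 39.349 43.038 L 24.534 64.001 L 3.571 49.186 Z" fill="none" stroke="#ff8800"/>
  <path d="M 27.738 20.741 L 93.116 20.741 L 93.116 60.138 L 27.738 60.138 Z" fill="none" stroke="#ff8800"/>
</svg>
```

; LightBurn 1.4.05
; GRBL device profile, absolute coords
G21
G90
G0 X8.539 Y68.744
M3 S850
G1 X43.616 Y68.744 F676
G1 X43.616 Y11.985
G1 X8.539 Y11.985
G1 X8.539 Y68.744
G0 X18.386 Y100.894
M3 S850
G1 X39.349 Y86.079 F676
G1 X24.534 Y65.116
G1 X3.571 Y79.931
G1 X18.386 Y100.894
G0 X27.738 Y108.376
M3 S850
G1 X93.116 Y108.376 F676
G1 X93.116 Y68.979
G1 X27.738 Y68.979
G1 X27.738 Y108.376
M5
G0 X0.000 Y0.000

viewBox `0 0 138.779 129.117` with mm width/height → 1 unit = 1 mm. Flip: y_m = 129.117 − y_svg.

**Shape 1** — `<rect>` rectangle, stroke `#ff8800` → cut (S850, F676). Machine vertices: (8.539,68.744) → (43.616,68.744) → (43.616,11.985) → (8.539,11.985) → (8.539,68.744). Closed: final G1 returns to the first vertex.

**Shape 2** — `<path>` regular polygon, stroke `#ff8800` → cut (S850, F676). Machine vertices: (18.386,100.894) → (39.349,86.079) → (24.534,65.116) → (3.571,79.931) → (18.386,100.894). Closed: final G1 returns to the first vertex.

**Shape 3** — `<path>` rectangle, stroke `#ff8800` → cut (S850, F676). Machine vertices: (27.738,108.376) → (93.116,108.376) → (93.116,68.979) → (27.738,68.979) → (27.738,108.376). Closed: final G1 returns to the first vertex.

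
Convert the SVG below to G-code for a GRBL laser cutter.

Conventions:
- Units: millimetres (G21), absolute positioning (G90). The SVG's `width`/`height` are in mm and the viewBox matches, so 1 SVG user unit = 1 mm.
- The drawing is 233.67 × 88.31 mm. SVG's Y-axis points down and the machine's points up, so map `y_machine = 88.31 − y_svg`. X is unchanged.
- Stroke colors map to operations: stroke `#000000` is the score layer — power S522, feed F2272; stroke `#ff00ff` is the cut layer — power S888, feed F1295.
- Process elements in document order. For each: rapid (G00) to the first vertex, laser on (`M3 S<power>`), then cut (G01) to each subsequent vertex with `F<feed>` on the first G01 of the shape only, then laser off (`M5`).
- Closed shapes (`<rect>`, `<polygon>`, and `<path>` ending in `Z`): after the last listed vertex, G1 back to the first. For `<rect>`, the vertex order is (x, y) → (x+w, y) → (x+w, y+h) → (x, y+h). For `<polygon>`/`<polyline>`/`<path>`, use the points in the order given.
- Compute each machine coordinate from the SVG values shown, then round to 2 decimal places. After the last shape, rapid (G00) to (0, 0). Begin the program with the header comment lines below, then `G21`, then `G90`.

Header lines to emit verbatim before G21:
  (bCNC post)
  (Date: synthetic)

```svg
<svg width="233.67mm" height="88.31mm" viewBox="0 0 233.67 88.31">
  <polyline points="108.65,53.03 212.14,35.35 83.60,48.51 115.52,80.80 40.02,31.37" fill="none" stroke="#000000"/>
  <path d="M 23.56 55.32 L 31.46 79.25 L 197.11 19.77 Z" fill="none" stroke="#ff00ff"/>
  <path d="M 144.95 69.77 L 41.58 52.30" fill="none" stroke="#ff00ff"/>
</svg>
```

Since the viewBox matches the mm dimensions, user units are millimetres directly. The only transform is the Y-flip y_m = 88.31 − y_svg.

Shape 1 is a open polyline drawn with `<polyline>`. Its stroke #000000 means score at S522, F2272. After flipping Y the toolpath is (108.65,35.28) → (212.14,52.96) → (83.60,39.80) → (115.52,7.51) → (40.02,56.94).

Shape 2 is a closed polygon drawn with `<path>`. Its stroke #ff00ff means cut at S888, F1295. After flipping Y the toolpath is (23.56,32.99) → (31.46,9.06) → (197.11,68.54) → (23.56,32.99), returning to the start.

Shape 3 is a line segment drawn with `<path>`. Its stroke #ff00ff means cut at S888, F1295. After flipping Y the toolpath is (144.95,18.54) → (41.58,36.01).

(bCNC post)
(Date: synthetic)
G21
G90
G00 X108.65 Y35.28
M3 S522
G01 X212.14 Y52.96 F2272
G01 X83.60 Y39.80
G01 X115.52 Y7.51
G01 X40.02 Y56.94
M5
G00 X23.56 Y32.99
M3 S888
G01 X31.46 Y9.06 F1295
G01 X197.11 Y68.54
G01 X23.56 Y32.99
M5
G00 X144.95 Y18.54
M3 S888
G01 X41.58 Y36.01 F1295
M5
G00 X0.00 Y0.00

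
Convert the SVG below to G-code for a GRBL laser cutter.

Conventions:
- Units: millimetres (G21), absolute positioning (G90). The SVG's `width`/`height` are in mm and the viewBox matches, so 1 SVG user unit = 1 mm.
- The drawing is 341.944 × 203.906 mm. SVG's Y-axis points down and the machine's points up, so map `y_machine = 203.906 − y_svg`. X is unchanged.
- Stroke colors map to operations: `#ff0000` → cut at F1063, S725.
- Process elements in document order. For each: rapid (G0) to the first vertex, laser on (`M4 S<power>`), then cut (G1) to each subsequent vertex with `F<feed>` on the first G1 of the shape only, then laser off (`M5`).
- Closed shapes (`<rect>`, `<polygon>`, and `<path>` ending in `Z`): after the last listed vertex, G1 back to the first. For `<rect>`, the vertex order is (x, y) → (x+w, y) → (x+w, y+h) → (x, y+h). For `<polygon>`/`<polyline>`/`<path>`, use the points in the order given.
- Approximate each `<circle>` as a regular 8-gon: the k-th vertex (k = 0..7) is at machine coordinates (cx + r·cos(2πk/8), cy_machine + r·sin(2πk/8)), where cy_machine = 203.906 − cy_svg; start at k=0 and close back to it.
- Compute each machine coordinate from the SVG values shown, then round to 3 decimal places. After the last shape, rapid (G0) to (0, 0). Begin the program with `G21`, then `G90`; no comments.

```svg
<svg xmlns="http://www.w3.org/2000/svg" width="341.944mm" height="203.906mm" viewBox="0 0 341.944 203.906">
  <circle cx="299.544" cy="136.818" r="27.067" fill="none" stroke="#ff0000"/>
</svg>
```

G21
G90
G0 X326.611 Y67.088
M4 S725
G1 X318.683 Y86.227 F1063
G1 X299.544 Y94.155
G1 X280.405 Y86.227
G1 X272.477 Y67.088
G1 X280.405 Y47.949
G1 X299.544 Y40.021
G1 X318.683 Y47.949
G1 X326.611 Y67.088
M5
G0 X0.000 Y0.000

Since the viewBox matches the mm dimensions, user units are millimetres directly. The only transform is the Y-flip y_m = 203.906 − y_svg.

Shape 1 is a circle drawn with `<circle>`. Its stroke #ff0000 means cut at S725, F1063. After flipping Y the toolpath is (326.611,67.088) → (318.683,86.227) → (299.544,94.155) → (280.405,86.227) → (272.477,67.088) → (280.405,47.949) → (299.544,40.021) → (318.683,47.949) → (326.611,67.088), returning to the start.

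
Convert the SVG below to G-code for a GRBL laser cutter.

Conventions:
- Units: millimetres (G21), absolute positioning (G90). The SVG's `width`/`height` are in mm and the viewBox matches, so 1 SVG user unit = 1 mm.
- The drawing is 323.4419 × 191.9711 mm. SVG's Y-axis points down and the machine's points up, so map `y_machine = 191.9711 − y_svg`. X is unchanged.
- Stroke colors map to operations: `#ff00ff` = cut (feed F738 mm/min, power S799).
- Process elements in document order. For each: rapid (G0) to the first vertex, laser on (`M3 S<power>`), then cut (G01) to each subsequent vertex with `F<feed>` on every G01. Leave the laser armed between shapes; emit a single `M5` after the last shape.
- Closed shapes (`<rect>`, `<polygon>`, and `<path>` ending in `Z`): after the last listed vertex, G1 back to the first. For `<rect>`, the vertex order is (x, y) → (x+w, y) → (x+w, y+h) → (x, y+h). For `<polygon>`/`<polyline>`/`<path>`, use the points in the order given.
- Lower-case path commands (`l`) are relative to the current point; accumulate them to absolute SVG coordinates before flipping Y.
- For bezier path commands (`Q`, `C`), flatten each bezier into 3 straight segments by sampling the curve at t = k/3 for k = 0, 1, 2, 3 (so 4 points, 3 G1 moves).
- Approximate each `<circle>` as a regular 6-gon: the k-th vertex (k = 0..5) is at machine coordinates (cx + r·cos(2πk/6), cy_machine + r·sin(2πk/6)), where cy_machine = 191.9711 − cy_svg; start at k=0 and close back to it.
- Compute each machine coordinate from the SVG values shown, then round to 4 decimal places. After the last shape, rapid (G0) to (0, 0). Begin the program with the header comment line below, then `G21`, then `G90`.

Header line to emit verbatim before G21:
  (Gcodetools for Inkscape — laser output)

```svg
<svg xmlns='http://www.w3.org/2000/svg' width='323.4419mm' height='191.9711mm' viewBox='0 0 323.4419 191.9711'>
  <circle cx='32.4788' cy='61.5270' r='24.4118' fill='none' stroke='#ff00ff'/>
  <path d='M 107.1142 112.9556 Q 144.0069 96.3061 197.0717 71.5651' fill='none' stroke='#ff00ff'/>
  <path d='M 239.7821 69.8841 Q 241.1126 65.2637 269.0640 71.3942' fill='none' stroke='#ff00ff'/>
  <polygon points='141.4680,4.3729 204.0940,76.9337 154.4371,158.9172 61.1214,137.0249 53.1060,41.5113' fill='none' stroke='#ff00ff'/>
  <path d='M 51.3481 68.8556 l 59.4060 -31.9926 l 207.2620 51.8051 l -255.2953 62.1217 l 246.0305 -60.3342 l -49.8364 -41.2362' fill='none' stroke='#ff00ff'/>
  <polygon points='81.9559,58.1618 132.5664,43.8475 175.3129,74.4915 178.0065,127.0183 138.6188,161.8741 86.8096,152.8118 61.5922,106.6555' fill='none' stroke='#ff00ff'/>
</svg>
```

1 u = 1 mm; y_m = 191.9711 − y.

[1] `<circle>` circle, #ff00ff→cut S799 F738: (56.8906,130.4441) → (44.6847,151.5853) → (20.2729,151.5853) → (8.0670,130.4441) → (20.2729,109.3029) → (44.6847,109.3029) → (56.8906,130.4441) (closed)

[2] `<path>` quadratic bezier, #ff00ff→cut S799 F738: (107.1142,79.0155) → (133.5062,91.0142) → (163.4921,104.8111) → (197.0717,120.4060)

[3] `<path>` quadratic bezier, #ff00ff→cut S799 F738: (239.7821,122.0870) → (243.6270,123.9727) → (253.3876,123.4694) → (269.0640,120.5769)

[4] `<polygon>` regular polygon, #ff00ff→cut S799 F738: (141.4680,187.5982) → (204.0940,115.0374) → (154.4371,33.0539) → (61.1214,54.9462) → (53.1060,150.4598) → (141.4680,187.5982) (closed)

[5] `<path>` open polyline, #ff00ff→cut S799 F738: (51.3481,123.1155) → (110.7541,155.1081) → (318.0161,103.3030) → (62.7208,41.1813) → (308.7513,101.5155) → (258.9149,142.7517)

[6] `<polygon>` regular polygon, #ff00ff→cut S799 F738: (81.9559,133.8093) → (132.5664,148.1236) → (175.3129,117.4796) → (178.0065,64.9528) → (138.6188,30.0970) → (86.8096,39.1593) → (61.5922,85.3156) → (81.9559,133.8093) (closed)

(Gcodetools for Inkscape — laser output)
G21
G90
G0 X56.8906 Y130.4441
M3 S799
G01 X44.6847 Y151.5853 F738
G01 X20.2729 Y151.5853 F738
G01 X8.0670 Y130.4441 F738
G01 X20.2729 Y109.3029 F738
G01 X44.6847 Y109.3029 F738
G01 X56.8906 Y130.4441 F738
G0 X107.1142 Y79.0155
M3 S799
G01 X133.5062 Y91.0142 F738
G01 X163.4921 Y104.8111 F738
G01 X197.0717 Y120.4060 F738
G0 X239.7821 Y122.0870
M3 S799
G01 X243.6270 Y123.9727 F738
G01 X253.3876 Y123.4694 F738
G01 X269.0640 Y120.5769 F738
G0 X141.4680 Y187.5982
M3 S799
G01 X204.0940 Y115.0374 F738
G01 X154.4371 Y33.0539 F738
G01 X61.1214 Y54.9462 F738
G01 X53.1060 Y150.4598 F738
G01 X141.4680 Y187.5982 F738
G0 X51.3481 Y123.1155
M3 S799
G01 X110.7541 Y155.1081 F738
G01 X318.0161 Y103.3030 F738
G01 X62.7208 Y41.1813 F738
G01 X308.7513 Y101.5155 F738
G01 X258.9149 Y142.7517 F738
G0 X81.9559 Y133.8093
M3 S799
G01 X132.5664 Y148.1236 F738
G01 X175.3129 Y117.4796 F738
G01 X178.0065 Y64.9528 F738
G01 X138.6188 Y30.0970 F738
G01 X86.8096 Y39.1593 F738
G01 X61.5922 Y85.3156 F738
G01 X81.9559 Y133.8093 F738
M5
G0 X0.0000 Y0.0000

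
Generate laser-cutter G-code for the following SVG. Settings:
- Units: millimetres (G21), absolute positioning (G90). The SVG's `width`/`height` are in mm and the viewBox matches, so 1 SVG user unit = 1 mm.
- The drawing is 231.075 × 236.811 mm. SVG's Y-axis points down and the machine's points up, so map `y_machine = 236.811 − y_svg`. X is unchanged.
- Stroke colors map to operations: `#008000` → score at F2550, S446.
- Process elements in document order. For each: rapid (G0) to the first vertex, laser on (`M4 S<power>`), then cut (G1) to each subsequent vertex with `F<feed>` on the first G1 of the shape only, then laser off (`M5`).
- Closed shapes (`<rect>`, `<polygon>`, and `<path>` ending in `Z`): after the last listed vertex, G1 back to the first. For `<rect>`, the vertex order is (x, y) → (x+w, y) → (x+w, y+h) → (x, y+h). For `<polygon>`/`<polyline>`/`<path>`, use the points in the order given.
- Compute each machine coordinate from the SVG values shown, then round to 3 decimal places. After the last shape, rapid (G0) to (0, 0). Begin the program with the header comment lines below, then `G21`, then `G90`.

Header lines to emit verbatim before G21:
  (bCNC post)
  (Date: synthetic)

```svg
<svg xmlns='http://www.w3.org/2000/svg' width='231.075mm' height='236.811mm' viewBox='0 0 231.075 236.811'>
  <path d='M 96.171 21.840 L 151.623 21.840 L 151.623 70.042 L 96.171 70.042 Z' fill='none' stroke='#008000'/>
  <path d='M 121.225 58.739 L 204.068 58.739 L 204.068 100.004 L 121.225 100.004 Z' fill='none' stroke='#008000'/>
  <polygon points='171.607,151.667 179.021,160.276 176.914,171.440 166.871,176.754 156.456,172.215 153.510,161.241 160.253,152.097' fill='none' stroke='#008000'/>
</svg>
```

(bCNC post)
(Date: synthetic)
G21
G90
G0 X96.171 Y214.971
M4 S446
G1 X151.623 Y214.971 F2550
G1 X151.623 Y166.769
G1 X96.171 Y166.769
G1 X96.171 Y214.971
M5
G0 X121.225 Y178.072
M4 S446
G1 X204.068 Y178.072 F2550
G1 X204.068 Y136.807
G1 X121.225 Y136.807
G1 X121.225 Y178.072
M5
G0 X171.607 Y85.144
M4 S446
G1 X179.021 Y76.535 F2550
G1 X176.914 Y65.371
G1 X166.871 Y60.057
G1 X156.456 Y64.596
G1 X153.510 Y75.570
G1 X160.253 Y84.714
G1 X171.607 Y85.144
M5
G0 X0.000 Y0.000

Since the viewBox matches the mm dimensions, user units are millimetres directly. The only transform is the Y-flip y_m = 236.811 − y_svg.

Shape 1 is a rectangle drawn with `<path>`. Its stroke #008000 means score at S446, F2550. After flipping Y the toolpath is (96.171,214.971) → (151.623,214.971) → (151.623,166.769) → (96.171,166.769) → (96.171,214.971), returning to the start.

Shape 2 is a rectangle drawn with `<path>`. Its stroke #008000 means score at S446, F2550. After flipping Y the toolpath is (121.225,178.072) → (204.068,178.072) → (204.068,136.807) → (121.225,136.807) → (121.225,178.072), returning to the start.

Shape 3 is a regular polygon drawn with `<polygon>`. Its stroke #008000 means score at S446, F2550. After flipping Y the toolpath is (171.607,85.144) → (179.021,76.535) → (176.914,65.371) → (166.871,60.057) → (156.456,64.596) → (153.510,75.570) → (160.253,84.714) → (171.607,85.144), returning to the start.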